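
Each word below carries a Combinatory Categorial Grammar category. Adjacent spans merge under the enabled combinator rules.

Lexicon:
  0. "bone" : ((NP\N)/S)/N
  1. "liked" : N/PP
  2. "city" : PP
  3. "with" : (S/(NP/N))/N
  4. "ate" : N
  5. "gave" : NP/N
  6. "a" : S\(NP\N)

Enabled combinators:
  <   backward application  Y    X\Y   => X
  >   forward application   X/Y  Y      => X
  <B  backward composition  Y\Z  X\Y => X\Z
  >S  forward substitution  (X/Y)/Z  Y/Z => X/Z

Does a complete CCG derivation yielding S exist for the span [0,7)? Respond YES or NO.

YES

[0,7] S   <
  [0,6] NP\N   >
    [0,3] (NP\N)/S   >
      [0,1] "bone" : ((NP\N)/S)/N
      [1,3] N   >
        [1,2] "liked" : N/PP
        [2,3] "city" : PP
    [3,6] S   >
      [3,5] S/(NP/N)   >
        [3,4] "with" : (S/(NP/N))/N
        [4,5] "ate" : N
      [5,6] "gave" : NP/N
  [6,7] "a" : S\(NP\N)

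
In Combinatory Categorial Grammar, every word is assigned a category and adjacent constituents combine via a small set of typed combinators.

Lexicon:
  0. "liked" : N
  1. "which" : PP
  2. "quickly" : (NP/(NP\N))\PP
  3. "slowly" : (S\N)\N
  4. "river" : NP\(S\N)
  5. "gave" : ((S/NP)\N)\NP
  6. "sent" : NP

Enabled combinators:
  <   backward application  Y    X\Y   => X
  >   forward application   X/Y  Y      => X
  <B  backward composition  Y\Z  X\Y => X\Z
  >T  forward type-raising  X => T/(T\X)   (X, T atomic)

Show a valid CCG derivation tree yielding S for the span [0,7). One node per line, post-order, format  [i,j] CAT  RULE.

[0,7] S   >
  [0,6] S/NP   <
    [0,1] "liked" : N
    [1,6] (S/NP)\N   <
      [1,5] NP   >
        [1,3] NP/(NP\N)   <
          [1,2] "which" : PP
          [2,3] "quickly" : (NP/(NP\N))\PP
        [3,5] NP\N   <B
          [3,4] "slowly" : (S\N)\N
          [4,5] "river" : NP\(S\N)
      [5,6] "gave" : ((S/NP)\N)\NP
  [6,7] "sent" : NP

[0,1] N  lex  "liked"
[1,2] PP  lex  "which"
[2,3] (NP/(NP\N))\PP  lex  "quickly"
[1,3] NP/(NP\N)  <  k=2
[3,4] (S\N)\N  lex  "slowly"
[4,5] NP\(S\N)  lex  "river"
[3,5] NP\N  <B  k=4
[1,5] NP  >  k=3
[5,6] ((S/NP)\N)\NP  lex  "gave"
[1,6] (S/NP)\N  <  k=5
[0,6] S/NP  <  k=1
[6,7] NP  lex  "sent"
[0,7] S  >  k=6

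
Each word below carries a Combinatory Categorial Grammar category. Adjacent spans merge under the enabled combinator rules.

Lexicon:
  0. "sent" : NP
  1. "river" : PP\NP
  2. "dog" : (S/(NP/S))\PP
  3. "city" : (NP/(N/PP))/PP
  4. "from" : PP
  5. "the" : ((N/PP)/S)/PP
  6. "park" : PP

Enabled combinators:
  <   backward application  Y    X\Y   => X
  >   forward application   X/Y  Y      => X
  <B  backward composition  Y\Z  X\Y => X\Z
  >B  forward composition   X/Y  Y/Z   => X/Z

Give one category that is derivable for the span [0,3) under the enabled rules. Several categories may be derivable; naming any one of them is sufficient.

S/(NP/S)

[0,7] S   >
  [0,3] S/(NP/S)   <
    [0,2] PP   <
      [0,1] "sent" : NP
      [1,2] "river" : PP\NP
    [2,3] "dog" : (S/(NP/S))\PP
  [3,7] NP/S   >B
    [3,5] NP/(N/PP)   >
      [3,4] "city" : (NP/(N/PP))/PP
      [4,5] "from" : PP
    [5,7] (N/PP)/S   >
      [5,6] "the" : ((N/PP)/S)/PP
      [6,7] "park" : PP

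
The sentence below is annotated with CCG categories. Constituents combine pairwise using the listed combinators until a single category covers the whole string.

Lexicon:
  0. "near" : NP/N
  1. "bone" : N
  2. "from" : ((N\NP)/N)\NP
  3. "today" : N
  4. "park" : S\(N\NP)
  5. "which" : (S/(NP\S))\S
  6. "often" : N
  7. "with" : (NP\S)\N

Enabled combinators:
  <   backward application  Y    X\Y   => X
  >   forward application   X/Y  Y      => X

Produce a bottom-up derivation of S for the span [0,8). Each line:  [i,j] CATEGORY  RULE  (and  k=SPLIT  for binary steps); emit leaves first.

[0,8] S   >
  [0,6] S/(NP\S)   <
    [0,5] S   <
      [0,4] N\NP   >
        [0,3] (N\NP)/N   <
          [0,2] NP   >
            [0,1] "near" : NP/N
            [1,2] "bone" : N
          [2,3] "from" : ((N\NP)/N)\NP
        [3,4] "today" : N
      [4,5] "park" : S\(N\NP)
    [5,6] "which" : (S/(NP\S))\S
  [6,8] NP\S   <
    [6,7] "often" : N
    [7,8] "with" : (NP\S)\N

[0,1] NP/N  lex  "near"
[1,2] N  lex  "bone"
[0,2] NP  >  k=1
[2,3] ((N\NP)/N)\NP  lex  "from"
[0,3] (N\NP)/N  <  k=2
[3,4] N  lex  "today"
[0,4] N\NP  >  k=3
[4,5] S\(N\NP)  lex  "park"
[0,5] S  <  k=4
[5,6] (S/(NP\S))\S  lex  "which"
[0,6] S/(NP\S)  <  k=5
[6,7] N  lex  "often"
[7,8] (NP\S)\N  lex  "with"
[6,8] NP\S  <  k=7
[0,8] S  >  k=6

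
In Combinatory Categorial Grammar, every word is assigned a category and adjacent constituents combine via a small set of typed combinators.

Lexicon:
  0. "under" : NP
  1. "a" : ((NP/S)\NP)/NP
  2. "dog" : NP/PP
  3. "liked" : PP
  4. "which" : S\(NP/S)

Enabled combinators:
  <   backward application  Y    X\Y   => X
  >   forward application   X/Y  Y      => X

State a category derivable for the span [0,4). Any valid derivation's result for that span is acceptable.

[0,5] S   <
  [0,4] NP/S   <
    [0,1] "under" : NP
    [1,4] (NP/S)\NP   >
      [1,2] "a" : ((NP/S)\NP)/NP
      [2,4] NP   >
        [2,3] "dog" : NP/PP
        [3,4] "liked" : PP
  [4,5] "which" : S\(NP/S)

NP/S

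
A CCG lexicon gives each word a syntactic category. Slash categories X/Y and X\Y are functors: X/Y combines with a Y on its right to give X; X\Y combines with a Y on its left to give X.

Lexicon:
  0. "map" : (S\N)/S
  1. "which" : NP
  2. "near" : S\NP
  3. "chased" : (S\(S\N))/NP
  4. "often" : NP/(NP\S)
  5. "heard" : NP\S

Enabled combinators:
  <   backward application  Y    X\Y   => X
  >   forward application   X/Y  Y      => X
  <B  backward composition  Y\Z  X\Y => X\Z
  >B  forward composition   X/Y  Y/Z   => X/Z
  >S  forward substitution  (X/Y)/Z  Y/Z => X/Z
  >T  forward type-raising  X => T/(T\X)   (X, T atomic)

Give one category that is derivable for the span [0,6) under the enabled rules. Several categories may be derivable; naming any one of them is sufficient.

[0,6] S   <
  [0,3] S\N   >
    [0,1] "map" : (S\N)/S
    [1,3] S   >
      [1,2] S/(S\NP)   >T
        [1,2] "which" : NP
      [2,3] "near" : S\NP
  [3,6] S\(S\N)   >
    [3,4] "chased" : (S\(S\N))/NP
    [4,6] NP   >
      [4,5] "often" : NP/(NP\S)
      [5,6] "heard" : NP\S

S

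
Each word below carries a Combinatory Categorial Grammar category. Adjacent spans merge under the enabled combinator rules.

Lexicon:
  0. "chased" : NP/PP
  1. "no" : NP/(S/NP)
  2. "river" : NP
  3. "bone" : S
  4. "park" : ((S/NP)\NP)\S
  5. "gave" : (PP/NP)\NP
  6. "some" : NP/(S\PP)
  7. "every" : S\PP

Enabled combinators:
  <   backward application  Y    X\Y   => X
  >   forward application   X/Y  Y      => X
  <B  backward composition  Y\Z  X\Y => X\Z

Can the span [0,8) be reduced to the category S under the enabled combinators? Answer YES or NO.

NO

NP/PP NP/(S/NP) NP S ((S/NP)\NP)\S (PP/NP)\NP NP/(S\PP) S\PP
CKY chart[0,8] = {NP}; S ∉ chart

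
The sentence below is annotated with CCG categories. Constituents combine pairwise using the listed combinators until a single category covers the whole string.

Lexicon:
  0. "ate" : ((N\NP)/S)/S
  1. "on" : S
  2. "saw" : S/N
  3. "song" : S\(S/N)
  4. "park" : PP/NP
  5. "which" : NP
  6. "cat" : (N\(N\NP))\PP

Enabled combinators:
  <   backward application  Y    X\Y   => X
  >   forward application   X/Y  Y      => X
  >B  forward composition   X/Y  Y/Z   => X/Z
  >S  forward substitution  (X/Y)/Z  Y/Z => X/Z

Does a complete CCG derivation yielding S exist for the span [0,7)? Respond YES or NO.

NO

((N\NP)/S)/S S S/N S\(S/N) PP/NP NP (N\(N\NP))\PP
CKY chart[0,7] = {N}; S ∉ chart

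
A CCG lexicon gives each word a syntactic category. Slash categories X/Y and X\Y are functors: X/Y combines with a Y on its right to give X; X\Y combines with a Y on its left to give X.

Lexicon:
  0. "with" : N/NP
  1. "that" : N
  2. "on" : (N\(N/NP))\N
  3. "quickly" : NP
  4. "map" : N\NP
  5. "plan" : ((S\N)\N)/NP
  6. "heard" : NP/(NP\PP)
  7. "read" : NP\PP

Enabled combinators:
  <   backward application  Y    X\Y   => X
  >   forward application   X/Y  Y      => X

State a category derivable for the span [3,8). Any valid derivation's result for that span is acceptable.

S\N

[0,8] S   <
  [0,3] N   <
    [0,1] "with" : N/NP
    [1,3] N\(N/NP)   <
      [1,2] "that" : N
      [2,3] "on" : (N\(N/NP))\N
  [3,8] S\N   <
    [3,5] N   <
      [3,4] "quickly" : NP
      [4,5] "map" : N\NP
    [5,8] (S\N)\N   >
      [5,6] "plan" : ((S\N)\N)/NP
      [6,8] NP   >
        [6,7] "heard" : NP/(NP\PP)
        [7,8] "read" : NP\PP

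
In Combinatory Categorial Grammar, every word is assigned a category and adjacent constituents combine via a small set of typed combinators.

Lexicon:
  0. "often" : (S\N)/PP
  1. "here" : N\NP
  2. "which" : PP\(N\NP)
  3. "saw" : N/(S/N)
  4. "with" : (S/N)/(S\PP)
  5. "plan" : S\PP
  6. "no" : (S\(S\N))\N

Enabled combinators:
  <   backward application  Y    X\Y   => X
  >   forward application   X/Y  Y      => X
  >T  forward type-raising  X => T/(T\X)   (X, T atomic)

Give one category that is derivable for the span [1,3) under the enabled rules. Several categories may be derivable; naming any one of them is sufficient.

[0,7] S   <
  [0,3] S\N   >
    [0,1] "often" : (S\N)/PP
    [1,3] PP   <
      [1,2] "here" : N\NP
      [2,3] "which" : PP\(N\NP)
  [3,7] S\(S\N)   <
    [3,6] N   >
      [3,4] "saw" : N/(S/N)
      [4,6] S/N   >
        [4,5] "with" : (S/N)/(S\PP)
        [5,6] "plan" : S\PP
    [6,7] "no" : (S\(S\N))\N

PP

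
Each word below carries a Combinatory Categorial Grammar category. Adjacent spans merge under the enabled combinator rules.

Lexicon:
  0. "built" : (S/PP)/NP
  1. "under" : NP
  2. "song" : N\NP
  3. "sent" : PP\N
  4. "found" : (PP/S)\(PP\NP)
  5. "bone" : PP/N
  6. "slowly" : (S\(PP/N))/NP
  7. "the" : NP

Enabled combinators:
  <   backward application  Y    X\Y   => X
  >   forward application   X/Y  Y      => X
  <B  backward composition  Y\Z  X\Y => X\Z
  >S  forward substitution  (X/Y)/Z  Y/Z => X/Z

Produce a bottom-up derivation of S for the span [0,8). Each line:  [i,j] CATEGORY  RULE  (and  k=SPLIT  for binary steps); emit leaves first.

[0,8] S   >
  [0,2] S/PP   >
    [0,1] "built" : (S/PP)/NP
    [1,2] "under" : NP
  [2,8] PP   >
    [2,5] PP/S   <
      [2,4] PP\NP   <B
        [2,3] "song" : N\NP
        [3,4] "sent" : PP\N
      [4,5] "found" : (PP/S)\(PP\NP)
    [5,8] S   <
      [5,6] "bone" : PP/N
      [6,8] S\(PP/N)   >
        [6,7] "slowly" : (S\(PP/N))/NP
        [7,8] "the" : NP

[0,1] (S/PP)/NP  lex  "built"
[1,2] NP  lex  "under"
[0,2] S/PP  >  k=1
[2,3] N\NP  lex  "song"
[3,4] PP\N  lex  "sent"
[2,4] PP\NP  <B  k=3
[4,5] (PP/S)\(PP\NP)  lex  "found"
[2,5] PP/S  <  k=4
[5,6] PP/N  lex  "bone"
[6,7] (S\(PP/N))/NP  lex  "slowly"
[7,8] NP  lex  "the"
[6,8] S\(PP/N)  >  k=7
[5,8] S  <  k=6
[2,8] PP  >  k=5
[0,8] S  >  k=2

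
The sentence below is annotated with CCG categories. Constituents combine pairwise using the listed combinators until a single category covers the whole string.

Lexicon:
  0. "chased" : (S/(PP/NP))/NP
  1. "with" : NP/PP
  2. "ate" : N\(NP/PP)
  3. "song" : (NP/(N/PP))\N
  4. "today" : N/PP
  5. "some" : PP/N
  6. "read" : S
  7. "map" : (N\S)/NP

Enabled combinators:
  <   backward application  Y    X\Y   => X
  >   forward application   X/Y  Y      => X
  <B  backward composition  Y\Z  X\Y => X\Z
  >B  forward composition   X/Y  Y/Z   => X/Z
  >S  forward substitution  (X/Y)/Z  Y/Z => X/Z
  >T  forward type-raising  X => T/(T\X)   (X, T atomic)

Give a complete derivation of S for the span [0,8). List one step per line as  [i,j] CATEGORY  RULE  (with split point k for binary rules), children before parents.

[0,1] (S/(PP/NP))/NP  lex  "chased"
[1,2] NP/PP  lex  "with"
[2,3] N\(NP/PP)  lex  "ate"
[1,3] N  <  k=2
[3,4] (NP/(N/PP))\N  lex  "song"
[1,4] NP/(N/PP)  <  k=3
[4,5] N/PP  lex  "today"
[1,5] NP  >  k=4
[0,5] S/(PP/NP)  >  k=1
[5,6] PP/N  lex  "some"
[6,7] S  lex  "read"
[6,7] N/(N\S)  >T
[7,8] (N\S)/NP  lex  "map"
[6,8] N/NP  >B  k=7
[5,8] PP/NP  >B  k=6
[0,8] S  >  k=5

[0,8] S   >
  [0,5] S/(PP/NP)   >
    [0,1] "chased" : (S/(PP/NP))/NP
    [1,5] NP   >
      [1,4] NP/(N/PP)   <
        [1,3] N   <
          [1,2] "with" : NP/PP
          [2,3] "ate" : N\(NP/PP)
        [3,4] "song" : (NP/(N/PP))\N
      [4,5] "today" : N/PP
  [5,8] PP/NP   >B
    [5,6] "some" : PP/N
    [6,8] N/NP   >B
      [6,7] N/(N\S)   >T
        [6,7] "read" : S
      [7,8] "map" : (N\S)/NP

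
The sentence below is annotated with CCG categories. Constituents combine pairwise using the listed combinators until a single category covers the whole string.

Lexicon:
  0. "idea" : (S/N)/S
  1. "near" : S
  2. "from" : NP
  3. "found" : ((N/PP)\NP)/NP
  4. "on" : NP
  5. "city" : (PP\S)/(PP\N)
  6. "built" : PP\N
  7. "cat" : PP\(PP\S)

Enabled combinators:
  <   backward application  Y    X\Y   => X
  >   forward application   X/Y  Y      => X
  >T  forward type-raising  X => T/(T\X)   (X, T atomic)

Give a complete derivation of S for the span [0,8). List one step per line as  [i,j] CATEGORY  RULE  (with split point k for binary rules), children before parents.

[0,1] (S/N)/S  lex  "idea"
[1,2] S  lex  "near"
[0,2] S/N  >  k=1
[2,3] NP  lex  "from"
[3,4] ((N/PP)\NP)/NP  lex  "found"
[4,5] NP  lex  "on"
[3,5] (N/PP)\NP  >  k=4
[2,5] N/PP  <  k=3
[5,6] (PP\S)/(PP\N)  lex  "city"
[6,7] PP\N  lex  "built"
[5,7] PP\S  >  k=6
[7,8] PP\(PP\S)  lex  "cat"
[5,8] PP  <  k=7
[2,8] N  >  k=5
[0,8] S  >  k=2

[0,8] S   >
  [0,2] S/N   >
    [0,1] "idea" : (S/N)/S
    [1,2] "near" : S
  [2,8] N   >
    [2,5] N/PP   <
      [2,3] "from" : NP
      [3,5] (N/PP)\NP   >
        [3,4] "found" : ((N/PP)\NP)/NP
        [4,5] "on" : NP
    [5,8] PP   <
      [5,7] PP\S   >
        [5,6] "city" : (PP\S)/(PP\N)
        [6,7] "built" : PP\N
      [7,8] "cat" : PP\(PP\S)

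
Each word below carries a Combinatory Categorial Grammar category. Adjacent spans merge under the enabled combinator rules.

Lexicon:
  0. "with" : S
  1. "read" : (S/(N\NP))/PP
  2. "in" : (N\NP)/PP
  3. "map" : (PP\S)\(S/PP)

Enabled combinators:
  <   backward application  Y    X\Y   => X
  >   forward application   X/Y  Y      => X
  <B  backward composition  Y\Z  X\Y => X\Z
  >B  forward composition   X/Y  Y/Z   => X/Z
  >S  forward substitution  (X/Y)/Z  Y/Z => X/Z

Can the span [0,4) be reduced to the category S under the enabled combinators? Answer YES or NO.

S (S/(N\NP))/PP (N\NP)/PP (PP\S)\(S/PP)
CKY chart[0,4] = {PP}; S ∉ chart

NO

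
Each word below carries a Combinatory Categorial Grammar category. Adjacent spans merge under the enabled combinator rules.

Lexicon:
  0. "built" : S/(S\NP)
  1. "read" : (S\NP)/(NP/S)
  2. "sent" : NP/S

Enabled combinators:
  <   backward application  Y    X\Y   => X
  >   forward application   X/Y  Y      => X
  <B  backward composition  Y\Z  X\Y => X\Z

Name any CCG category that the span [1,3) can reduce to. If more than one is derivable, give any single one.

[0,3] S   >
  [0,1] "built" : S/(S\NP)
  [1,3] S\NP   >
    [1,2] "read" : (S\NP)/(NP/S)
    [2,3] "sent" : NP/S

S\NP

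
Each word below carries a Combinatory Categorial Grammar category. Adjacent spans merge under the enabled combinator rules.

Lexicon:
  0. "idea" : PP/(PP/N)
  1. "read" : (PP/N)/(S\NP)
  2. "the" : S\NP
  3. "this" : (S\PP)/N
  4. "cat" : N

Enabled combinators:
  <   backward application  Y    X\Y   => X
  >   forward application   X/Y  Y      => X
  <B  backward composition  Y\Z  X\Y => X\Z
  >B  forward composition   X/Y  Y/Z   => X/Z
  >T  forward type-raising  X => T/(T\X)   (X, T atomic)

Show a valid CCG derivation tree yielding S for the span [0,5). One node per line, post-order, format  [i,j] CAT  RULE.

[0,1] PP/(PP/N)  lex  "idea"
[1,2] (PP/N)/(S\NP)  lex  "read"
[2,3] S\NP  lex  "the"
[1,3] PP/N  >  k=2
[0,3] PP  >  k=1
[3,4] (S\PP)/N  lex  "this"
[4,5] N  lex  "cat"
[3,5] S\PP  >  k=4
[0,5] S  <  k=3

[0,5] S   <
  [0,3] PP   >
    [0,1] "idea" : PP/(PP/N)
    [1,3] PP/N   >
      [1,2] "read" : (PP/N)/(S\NP)
      [2,3] "the" : S\NP
  [3,5] S\PP   >
    [3,4] "this" : (S\PP)/N
    [4,5] "cat" : N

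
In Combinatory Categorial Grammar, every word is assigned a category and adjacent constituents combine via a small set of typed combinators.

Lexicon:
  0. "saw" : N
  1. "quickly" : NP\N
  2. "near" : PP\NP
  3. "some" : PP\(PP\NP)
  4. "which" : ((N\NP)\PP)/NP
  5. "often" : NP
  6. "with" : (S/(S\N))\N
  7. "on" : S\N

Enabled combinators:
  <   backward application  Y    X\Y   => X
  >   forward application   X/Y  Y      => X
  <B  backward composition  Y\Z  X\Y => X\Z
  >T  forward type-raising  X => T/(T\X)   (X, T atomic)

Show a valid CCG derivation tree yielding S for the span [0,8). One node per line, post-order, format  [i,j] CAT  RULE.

[0,8] S   >
  [0,7] S/(S\N)   <
    [0,6] N   <
      [0,2] NP   <
        [0,1] "saw" : N
        [1,2] "quickly" : NP\N
      [2,6] N\NP   <
        [2,4] PP   <
          [2,3] "near" : PP\NP
          [3,4] "some" : PP\(PP\NP)
        [4,6] (N\NP)\PP   >
          [4,5] "which" : ((N\NP)\PP)/NP
          [5,6] "often" : NP
    [6,7] "with" : (S/(S\N))\N
  [7,8] "on" : S\N

[0,1] N  lex  "saw"
[1,2] NP\N  lex  "quickly"
[0,2] NP  <  k=1
[2,3] PP\NP  lex  "near"
[3,4] PP\(PP\NP)  lex  "some"
[2,4] PP  <  k=3
[4,5] ((N\NP)\PP)/NP  lex  "which"
[5,6] NP  lex  "often"
[4,6] (N\NP)\PP  >  k=5
[2,6] N\NP  <  k=4
[0,6] N  <  k=2
[6,7] (S/(S\N))\N  lex  "with"
[0,7] S/(S\N)  <  k=6
[7,8] S\N  lex  "on"
[0,8] S  >  k=7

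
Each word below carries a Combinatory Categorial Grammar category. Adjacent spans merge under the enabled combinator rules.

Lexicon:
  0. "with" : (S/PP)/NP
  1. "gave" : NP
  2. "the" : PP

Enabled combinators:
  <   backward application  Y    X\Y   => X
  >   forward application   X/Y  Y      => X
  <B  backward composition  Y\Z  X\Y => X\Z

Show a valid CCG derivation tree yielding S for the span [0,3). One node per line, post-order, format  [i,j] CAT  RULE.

[0,1] (S/PP)/NP  lex  "with"
[1,2] NP  lex  "gave"
[0,2] S/PP  >  k=1
[2,3] PP  lex  "the"
[0,3] S  >  k=2

[0,3] S   >
  [0,2] S/PP   >
    [0,1] "with" : (S/PP)/NP
    [1,2] "gave" : NP
  [2,3] "the" : PP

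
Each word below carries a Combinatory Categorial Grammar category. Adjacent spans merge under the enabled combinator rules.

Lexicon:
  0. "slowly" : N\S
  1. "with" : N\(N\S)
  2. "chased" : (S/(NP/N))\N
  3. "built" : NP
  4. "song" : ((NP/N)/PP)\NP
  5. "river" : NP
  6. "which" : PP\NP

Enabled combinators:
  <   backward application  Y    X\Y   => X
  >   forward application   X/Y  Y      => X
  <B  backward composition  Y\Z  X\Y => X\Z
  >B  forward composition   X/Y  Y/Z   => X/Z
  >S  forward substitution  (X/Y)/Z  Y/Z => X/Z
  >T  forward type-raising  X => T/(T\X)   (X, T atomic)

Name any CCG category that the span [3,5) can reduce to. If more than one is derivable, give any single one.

(NP/N)/PP

[0,7] S   >
  [0,3] S/(NP/N)   <
    [0,2] N   <
      [0,1] "slowly" : N\S
      [1,2] "with" : N\(N\S)
    [2,3] "chased" : (S/(NP/N))\N
  [3,7] NP/N   >
    [3,5] (NP/N)/PP   <
      [3,4] "built" : NP
      [4,5] "song" : ((NP/N)/PP)\NP
    [5,7] PP   <
      [5,6] "river" : NP
      [6,7] "which" : PP\NP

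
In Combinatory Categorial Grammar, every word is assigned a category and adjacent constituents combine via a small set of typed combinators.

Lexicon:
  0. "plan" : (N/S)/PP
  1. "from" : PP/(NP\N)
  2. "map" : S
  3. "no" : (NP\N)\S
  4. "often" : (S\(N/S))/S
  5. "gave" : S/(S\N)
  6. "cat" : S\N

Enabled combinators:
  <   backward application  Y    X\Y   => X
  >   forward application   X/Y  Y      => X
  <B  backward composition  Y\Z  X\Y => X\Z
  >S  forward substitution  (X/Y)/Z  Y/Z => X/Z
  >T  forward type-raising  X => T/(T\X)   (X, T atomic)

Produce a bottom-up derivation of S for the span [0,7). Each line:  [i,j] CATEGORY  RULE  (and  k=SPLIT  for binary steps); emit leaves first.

[0,1] (N/S)/PP  lex  "plan"
[1,2] PP/(NP\N)  lex  "from"
[2,3] S  lex  "map"
[3,4] (NP\N)\S  lex  "no"
[2,4] NP\N  <  k=3
[1,4] PP  >  k=2
[0,4] N/S  >  k=1
[4,5] (S\(N/S))/S  lex  "often"
[5,6] S/(S\N)  lex  "gave"
[6,7] S\N  lex  "cat"
[5,7] S  >  k=6
[4,7] S\(N/S)  >  k=5
[0,7] S  <  k=4

[0,7] S   <
  [0,4] N/S   >
    [0,1] "plan" : (N/S)/PP
    [1,4] PP   >
      [1,2] "from" : PP/(NP\N)
      [2,4] NP\N   <
        [2,3] "map" : S
        [3,4] "no" : (NP\N)\S
  [4,7] S\(N/S)   >
    [4,5] "often" : (S\(N/S))/S
    [5,7] S   >
      [5,6] "gave" : S/(S\N)
      [6,7] "cat" : S\N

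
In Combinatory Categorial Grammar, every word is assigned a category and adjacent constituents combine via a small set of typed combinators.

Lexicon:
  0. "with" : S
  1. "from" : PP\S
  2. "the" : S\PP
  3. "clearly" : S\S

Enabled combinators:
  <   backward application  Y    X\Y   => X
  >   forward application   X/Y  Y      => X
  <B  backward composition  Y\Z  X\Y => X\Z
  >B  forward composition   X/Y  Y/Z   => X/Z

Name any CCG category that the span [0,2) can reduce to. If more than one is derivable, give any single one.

PP

[0,4] S   <
  [0,2] PP   <
    [0,1] "with" : S
    [1,2] "from" : PP\S
  [2,4] S\PP   <B
    [2,3] "the" : S\PP
    [3,4] "clearly" : S\S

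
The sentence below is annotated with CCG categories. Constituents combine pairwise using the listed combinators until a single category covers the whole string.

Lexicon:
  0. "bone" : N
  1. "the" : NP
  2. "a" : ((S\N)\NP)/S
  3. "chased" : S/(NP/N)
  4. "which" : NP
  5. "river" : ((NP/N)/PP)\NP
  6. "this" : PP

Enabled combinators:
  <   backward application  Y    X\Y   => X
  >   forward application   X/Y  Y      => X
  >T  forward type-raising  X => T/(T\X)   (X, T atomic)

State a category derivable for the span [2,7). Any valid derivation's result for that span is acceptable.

[0,7] S   <
  [0,1] "bone" : N
  [1,7] S\N   <
    [1,2] "the" : NP
    [2,7] (S\N)\NP   >
      [2,3] "a" : ((S\N)\NP)/S
      [3,7] S   >
        [3,4] "chased" : S/(NP/N)
        [4,7] NP/N   >
          [4,6] (NP/N)/PP   <
            [4,5] "which" : NP
            [5,6] "river" : ((NP/N)/PP)\NP
          [6,7] "this" : PP

(S\N)\NP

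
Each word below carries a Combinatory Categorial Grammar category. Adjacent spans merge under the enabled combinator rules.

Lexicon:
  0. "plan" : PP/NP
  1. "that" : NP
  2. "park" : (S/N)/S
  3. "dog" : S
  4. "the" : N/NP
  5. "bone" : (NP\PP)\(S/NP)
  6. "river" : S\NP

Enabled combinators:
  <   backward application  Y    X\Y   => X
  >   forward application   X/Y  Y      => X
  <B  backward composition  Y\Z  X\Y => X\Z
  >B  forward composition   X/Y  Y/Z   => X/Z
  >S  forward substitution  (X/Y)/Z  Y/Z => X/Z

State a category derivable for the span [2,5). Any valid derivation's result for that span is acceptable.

S/NP

[0,7] S   <
  [0,6] NP   <
    [0,2] PP   >
      [0,1] "plan" : PP/NP
      [1,2] "that" : NP
    [2,6] NP\PP   <
      [2,5] S/NP   >B
        [2,4] S/N   >
          [2,3] "park" : (S/N)/S
          [3,4] "dog" : S
        [4,5] "the" : N/NP
      [5,6] "bone" : (NP\PP)\(S/NP)
  [6,7] "river" : S\NP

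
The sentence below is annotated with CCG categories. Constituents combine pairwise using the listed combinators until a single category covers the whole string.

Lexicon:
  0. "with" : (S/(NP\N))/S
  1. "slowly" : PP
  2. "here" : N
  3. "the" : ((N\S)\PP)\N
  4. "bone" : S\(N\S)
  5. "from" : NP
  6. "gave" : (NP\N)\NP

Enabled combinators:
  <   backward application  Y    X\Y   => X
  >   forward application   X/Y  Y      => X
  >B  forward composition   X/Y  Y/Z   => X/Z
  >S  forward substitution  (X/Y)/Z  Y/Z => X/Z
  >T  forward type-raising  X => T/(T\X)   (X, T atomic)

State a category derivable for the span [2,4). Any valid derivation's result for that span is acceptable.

(N\S)\PP

[0,7] S   >
  [0,5] S/(NP\N)   >
    [0,1] "with" : (S/(NP\N))/S
    [1,5] S   <
      [1,4] N\S   <
        [1,2] "slowly" : PP
        [2,4] (N\S)\PP   <
          [2,3] "here" : N
          [3,4] "the" : ((N\S)\PP)\N
      [4,5] "bone" : S\(N\S)
  [5,7] NP\N   <
    [5,6] "from" : NP
    [6,7] "gave" : (NP\N)\NP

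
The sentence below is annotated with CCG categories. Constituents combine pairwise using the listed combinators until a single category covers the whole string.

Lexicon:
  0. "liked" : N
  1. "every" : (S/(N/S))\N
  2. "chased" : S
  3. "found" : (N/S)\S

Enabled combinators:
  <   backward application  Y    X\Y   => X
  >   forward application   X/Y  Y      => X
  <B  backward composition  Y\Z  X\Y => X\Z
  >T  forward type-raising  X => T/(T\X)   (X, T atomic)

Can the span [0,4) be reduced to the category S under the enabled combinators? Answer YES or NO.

[0,4] S   >
  [0,2] S/(N/S)   <
    [0,1] "liked" : N
    [1,2] "every" : (S/(N/S))\N
  [2,4] N/S   <
    [2,3] "chased" : S
    [3,4] "found" : (N/S)\S

YES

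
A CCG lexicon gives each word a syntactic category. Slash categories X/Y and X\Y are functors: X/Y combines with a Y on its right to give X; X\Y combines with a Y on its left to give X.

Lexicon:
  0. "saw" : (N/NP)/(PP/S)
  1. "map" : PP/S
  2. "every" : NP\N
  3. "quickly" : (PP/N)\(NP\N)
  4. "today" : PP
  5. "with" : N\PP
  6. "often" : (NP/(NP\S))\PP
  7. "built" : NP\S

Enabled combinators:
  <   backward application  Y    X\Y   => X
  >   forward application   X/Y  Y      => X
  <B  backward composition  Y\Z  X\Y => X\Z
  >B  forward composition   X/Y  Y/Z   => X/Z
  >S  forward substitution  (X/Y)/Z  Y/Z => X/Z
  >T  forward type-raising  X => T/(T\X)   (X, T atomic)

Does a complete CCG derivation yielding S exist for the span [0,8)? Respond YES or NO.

(N/NP)/(PP/S) PP/S NP\N (PP/N)\(NP\N) PP N\PP (NP/(NP\S))\PP NP\S
CKY chart[0,8] = {N, N/(NP\NP), N/(N\N), NP/(NP\N), PP/(PP\N), S/(S\N)}; S ∉ chart

NO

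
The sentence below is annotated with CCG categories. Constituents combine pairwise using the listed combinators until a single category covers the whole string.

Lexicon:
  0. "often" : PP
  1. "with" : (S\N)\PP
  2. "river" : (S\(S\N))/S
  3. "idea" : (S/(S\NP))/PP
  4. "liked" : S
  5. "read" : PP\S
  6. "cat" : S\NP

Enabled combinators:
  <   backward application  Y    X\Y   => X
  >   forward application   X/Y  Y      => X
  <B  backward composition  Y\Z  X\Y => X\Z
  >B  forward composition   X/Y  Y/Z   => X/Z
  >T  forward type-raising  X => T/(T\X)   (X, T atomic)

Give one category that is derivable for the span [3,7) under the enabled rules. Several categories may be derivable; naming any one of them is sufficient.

[0,7] S   >
  [0,1] S/(S\PP)   >T
    [0,1] "often" : PP
  [1,7] S\PP   <B
    [1,2] "with" : (S\N)\PP
    [2,7] S\(S\N)   >
      [2,3] "river" : (S\(S\N))/S
      [3,7] S   >
        [3,6] S/(S\NP)   >
          [3,4] "idea" : (S/(S\NP))/PP
          [4,6] PP   <
            [4,5] "liked" : S
            [5,6] "read" : PP\S
        [6,7] "cat" : S\NP

S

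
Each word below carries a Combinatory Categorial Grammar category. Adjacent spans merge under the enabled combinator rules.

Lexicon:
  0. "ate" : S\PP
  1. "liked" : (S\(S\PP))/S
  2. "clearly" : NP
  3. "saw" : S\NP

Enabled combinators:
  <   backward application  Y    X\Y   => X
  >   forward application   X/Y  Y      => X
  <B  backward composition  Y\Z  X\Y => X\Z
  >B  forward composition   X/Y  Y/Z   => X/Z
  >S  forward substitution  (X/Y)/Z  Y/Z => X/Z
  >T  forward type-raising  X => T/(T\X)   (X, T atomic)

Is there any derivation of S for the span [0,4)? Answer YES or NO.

[0,4] S   <
  [0,1] "ate" : S\PP
  [1,4] S\(S\PP)   >
    [1,2] "liked" : (S\(S\PP))/S
    [2,4] S   >
      [2,3] S/(S\NP)   >T
        [2,3] "clearly" : NP
      [3,4] "saw" : S\NP

YES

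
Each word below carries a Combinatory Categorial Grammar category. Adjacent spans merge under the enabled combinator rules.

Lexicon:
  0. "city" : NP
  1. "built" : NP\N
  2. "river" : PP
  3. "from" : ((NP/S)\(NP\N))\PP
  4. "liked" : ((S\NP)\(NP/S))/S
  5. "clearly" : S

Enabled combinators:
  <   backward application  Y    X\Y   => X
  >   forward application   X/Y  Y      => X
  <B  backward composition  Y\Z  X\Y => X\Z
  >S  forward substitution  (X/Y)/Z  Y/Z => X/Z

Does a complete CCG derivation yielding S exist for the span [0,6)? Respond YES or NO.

[0,6] S   <
  [0,1] "city" : NP
  [1,6] S\NP   <
    [1,4] NP/S   <
      [1,2] "built" : NP\N
      [2,4] (NP/S)\(NP\N)   <
        [2,3] "river" : PP
        [3,4] "from" : ((NP/S)\(NP\N))\PP
    [4,6] (S\NP)\(NP/S)   >
      [4,5] "liked" : ((S\NP)\(NP/S))/S
      [5,6] "clearly" : S

YES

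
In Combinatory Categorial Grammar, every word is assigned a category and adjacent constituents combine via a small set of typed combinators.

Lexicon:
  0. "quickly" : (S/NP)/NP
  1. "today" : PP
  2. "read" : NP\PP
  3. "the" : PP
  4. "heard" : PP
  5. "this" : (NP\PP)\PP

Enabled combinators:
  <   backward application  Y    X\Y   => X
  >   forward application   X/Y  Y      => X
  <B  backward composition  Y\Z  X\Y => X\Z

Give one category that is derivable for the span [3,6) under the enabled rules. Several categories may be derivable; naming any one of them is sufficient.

NP

[0,6] S   >
  [0,3] S/NP   >
    [0,1] "quickly" : (S/NP)/NP
    [1,3] NP   <
      [1,2] "today" : PP
      [2,3] "read" : NP\PP
  [3,6] NP   <
    [3,4] "the" : PP
    [4,6] NP\PP   <
      [4,5] "heard" : PP
      [5,6] "this" : (NP\PP)\PP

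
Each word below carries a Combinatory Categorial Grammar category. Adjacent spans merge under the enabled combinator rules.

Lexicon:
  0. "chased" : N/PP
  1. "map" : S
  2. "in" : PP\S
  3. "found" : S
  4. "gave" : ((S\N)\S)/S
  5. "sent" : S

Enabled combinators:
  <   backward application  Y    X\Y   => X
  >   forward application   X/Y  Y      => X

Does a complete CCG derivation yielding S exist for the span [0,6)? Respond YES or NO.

[0,6] S   <
  [0,3] N   >
    [0,1] "chased" : N/PP
    [1,3] PP   <
      [1,2] "map" : S
      [2,3] "in" : PP\S
  [3,6] S\N   <
    [3,4] "found" : S
    [4,6] (S\N)\S   >
      [4,5] "gave" : ((S\N)\S)/S
      [5,6] "sent" : S

YES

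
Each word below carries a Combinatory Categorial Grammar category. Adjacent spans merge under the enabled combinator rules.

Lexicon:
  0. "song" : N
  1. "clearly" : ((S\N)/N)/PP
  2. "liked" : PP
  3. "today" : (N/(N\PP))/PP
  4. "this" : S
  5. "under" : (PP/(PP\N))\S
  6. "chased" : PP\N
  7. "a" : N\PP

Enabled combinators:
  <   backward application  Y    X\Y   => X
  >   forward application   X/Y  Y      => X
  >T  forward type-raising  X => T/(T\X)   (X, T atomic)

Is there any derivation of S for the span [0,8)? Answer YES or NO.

[0,8] S   >
  [0,1] S/(S\N)   >T
    [0,1] "song" : N
  [1,8] S\N   >
    [1,3] (S\N)/N   >
      [1,2] "clearly" : ((S\N)/N)/PP
      [2,3] "liked" : PP
    [3,8] N   >
      [3,7] N/(N\PP)   >
        [3,4] "today" : (N/(N\PP))/PP
        [4,7] PP   >
          [4,6] PP/(PP\N)   <
            [4,5] "this" : S
            [5,6] "under" : (PP/(PP\N))\S
          [6,7] "chased" : PP\N
      [7,8] "a" : N\PP

YES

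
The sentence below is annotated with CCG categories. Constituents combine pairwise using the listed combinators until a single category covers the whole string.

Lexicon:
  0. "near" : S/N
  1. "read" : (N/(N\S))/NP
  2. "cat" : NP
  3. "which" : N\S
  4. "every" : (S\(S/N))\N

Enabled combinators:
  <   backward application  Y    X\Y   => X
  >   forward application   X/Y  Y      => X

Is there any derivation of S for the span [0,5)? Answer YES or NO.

[0,5] S   <
  [0,1] "near" : S/N
  [1,5] S\(S/N)   <
    [1,4] N   >
      [1,3] N/(N\S)   >
        [1,2] "read" : (N/(N\S))/NP
        [2,3] "cat" : NP
      [3,4] "which" : N\S
    [4,5] "every" : (S\(S/N))\N

YES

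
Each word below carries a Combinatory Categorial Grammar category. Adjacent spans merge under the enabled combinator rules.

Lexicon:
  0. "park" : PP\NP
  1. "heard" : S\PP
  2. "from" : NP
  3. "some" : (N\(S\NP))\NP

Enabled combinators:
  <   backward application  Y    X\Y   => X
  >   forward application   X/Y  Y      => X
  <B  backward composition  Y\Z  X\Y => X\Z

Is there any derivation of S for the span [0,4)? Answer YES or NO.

NO

PP\NP S\PP NP (N\(S\NP))\NP
CKY chart[0,4] = {N}; S ∉ chart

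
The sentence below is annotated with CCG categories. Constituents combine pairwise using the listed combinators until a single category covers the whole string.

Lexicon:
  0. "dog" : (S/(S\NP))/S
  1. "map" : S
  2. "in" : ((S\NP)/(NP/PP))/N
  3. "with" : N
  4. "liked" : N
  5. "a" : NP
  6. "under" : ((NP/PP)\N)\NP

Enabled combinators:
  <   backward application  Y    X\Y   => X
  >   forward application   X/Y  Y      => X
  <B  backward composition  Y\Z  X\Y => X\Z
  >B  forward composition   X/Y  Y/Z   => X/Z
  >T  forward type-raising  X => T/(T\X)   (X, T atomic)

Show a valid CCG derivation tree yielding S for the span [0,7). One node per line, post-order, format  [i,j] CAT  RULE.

[0,1] (S/(S\NP))/S  lex  "dog"
[1,2] S  lex  "map"
[0,2] S/(S\NP)  >  k=1
[2,3] ((S\NP)/(NP/PP))/N  lex  "in"
[3,4] N  lex  "with"
[2,4] (S\NP)/(NP/PP)  >  k=3
[4,5] N  lex  "liked"
[5,6] NP  lex  "a"
[6,7] ((NP/PP)\N)\NP  lex  "under"
[5,7] (NP/PP)\N  <  k=6
[4,7] NP/PP  <  k=5
[2,7] S\NP  >  k=4
[0,7] S  >  k=2

[0,7] S   >
  [0,2] S/(S\NP)   >
    [0,1] "dog" : (S/(S\NP))/S
    [1,2] "map" : S
  [2,7] S\NP   >
    [2,4] (S\NP)/(NP/PP)   >
      [2,3] "in" : ((S\NP)/(NP/PP))/N
      [3,4] "with" : N
    [4,7] NP/PP   <
      [4,5] "liked" : N
      [5,7] (NP/PP)\N   <
        [5,6] "a" : NP
        [6,7] "under" : ((NP/PP)\N)\NP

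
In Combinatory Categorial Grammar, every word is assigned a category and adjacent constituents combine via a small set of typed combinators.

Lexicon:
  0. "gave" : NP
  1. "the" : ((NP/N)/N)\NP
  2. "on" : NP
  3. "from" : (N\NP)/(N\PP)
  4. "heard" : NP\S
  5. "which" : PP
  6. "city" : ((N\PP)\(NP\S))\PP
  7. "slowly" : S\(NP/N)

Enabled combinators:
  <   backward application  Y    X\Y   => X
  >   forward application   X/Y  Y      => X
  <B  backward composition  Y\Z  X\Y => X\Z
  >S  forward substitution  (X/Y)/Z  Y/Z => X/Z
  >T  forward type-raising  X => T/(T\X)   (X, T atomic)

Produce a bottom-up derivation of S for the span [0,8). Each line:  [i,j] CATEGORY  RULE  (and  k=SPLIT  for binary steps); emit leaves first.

[0,8] S   <
  [0,7] NP/N   >
    [0,2] (NP/N)/N   <
      [0,1] "gave" : NP
      [1,2] "the" : ((NP/N)/N)\NP
    [2,7] N   <
      [2,3] "on" : NP
      [3,7] N\NP   >
        [3,4] "from" : (N\NP)/(N\PP)
        [4,7] N\PP   <
          [4,5] "heard" : NP\S
          [5,7] (N\PP)\(NP\S)   <
            [5,6] "which" : PP
            [6,7] "city" : ((N\PP)\(NP\S))\PP
  [7,8] "slowly" : S\(NP/N)

[0,1] NP  lex  "gave"
[1,2] ((NP/N)/N)\NP  lex  "the"
[0,2] (NP/N)/N  <  k=1
[2,3] NP  lex  "on"
[3,4] (N\NP)/(N\PP)  lex  "from"
[4,5] NP\S  lex  "heard"
[5,6] PP  lex  "which"
[6,7] ((N\PP)\(NP\S))\PP  lex  "city"
[5,7] (N\PP)\(NP\S)  <  k=6
[4,7] N\PP  <  k=5
[3,7] N\NP  >  k=4
[2,7] N  <  k=3
[0,7] NP/N  >  k=2
[7,8] S\(NP/N)  lex  "slowly"
[0,8] S  <  k=7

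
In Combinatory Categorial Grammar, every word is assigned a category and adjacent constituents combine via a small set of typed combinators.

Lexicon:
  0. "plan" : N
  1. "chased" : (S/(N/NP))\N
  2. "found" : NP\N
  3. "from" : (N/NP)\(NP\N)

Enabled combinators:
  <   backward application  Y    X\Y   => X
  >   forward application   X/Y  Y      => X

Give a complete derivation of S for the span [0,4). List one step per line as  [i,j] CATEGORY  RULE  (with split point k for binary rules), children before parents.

[0,4] S   >
  [0,2] S/(N/NP)   <
    [0,1] "plan" : N
    [1,2] "chased" : (S/(N/NP))\N
  [2,4] N/NP   <
    [2,3] "found" : NP\N
    [3,4] "from" : (N/NP)\(NP\N)

[0,1] N  lex  "plan"
[1,2] (S/(N/NP))\N  lex  "chased"
[0,2] S/(N/NP)  <  k=1
[2,3] NP\N  lex  "found"
[3,4] (N/NP)\(NP\N)  lex  "from"
[2,4] N/NP  <  k=3
[0,4] S  >  k=2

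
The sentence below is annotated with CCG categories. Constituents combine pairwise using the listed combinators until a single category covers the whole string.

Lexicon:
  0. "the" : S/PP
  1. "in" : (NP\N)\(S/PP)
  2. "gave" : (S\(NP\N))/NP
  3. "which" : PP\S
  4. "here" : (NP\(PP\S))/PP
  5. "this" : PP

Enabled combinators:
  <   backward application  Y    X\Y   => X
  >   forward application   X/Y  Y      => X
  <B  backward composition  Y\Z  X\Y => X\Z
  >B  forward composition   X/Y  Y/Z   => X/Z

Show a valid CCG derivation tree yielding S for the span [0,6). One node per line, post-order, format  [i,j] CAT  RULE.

[0,6] S   <
  [0,2] NP\N   <
    [0,1] "the" : S/PP
    [1,2] "in" : (NP\N)\(S/PP)
  [2,6] S\(NP\N)   >
    [2,3] "gave" : (S\(NP\N))/NP
    [3,6] NP   <
      [3,4] "which" : PP\S
      [4,6] NP\(PP\S)   >
        [4,5] "here" : (NP\(PP\S))/PP
        [5,6] "this" : PP

[0,1] S/PP  lex  "the"
[1,2] (NP\N)\(S/PP)  lex  "in"
[0,2] NP\N  <  k=1
[2,3] (S\(NP\N))/NP  lex  "gave"
[3,4] PP\S  lex  "which"
[4,5] (NP\(PP\S))/PP  lex  "here"
[5,6] PP  lex  "this"
[4,6] NP\(PP\S)  >  k=5
[3,6] NP  <  k=4
[2,6] S\(NP\N)  >  k=3
[0,6] S  <  k=2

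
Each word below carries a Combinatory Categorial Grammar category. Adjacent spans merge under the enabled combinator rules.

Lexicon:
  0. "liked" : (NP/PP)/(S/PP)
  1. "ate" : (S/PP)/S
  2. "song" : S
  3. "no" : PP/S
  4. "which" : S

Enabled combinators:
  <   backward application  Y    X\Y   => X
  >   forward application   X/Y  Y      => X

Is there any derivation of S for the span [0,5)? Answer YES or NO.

NO

(NP/PP)/(S/PP) (S/PP)/S S PP/S S
CKY chart[0,5] = {NP}; S ∉ chart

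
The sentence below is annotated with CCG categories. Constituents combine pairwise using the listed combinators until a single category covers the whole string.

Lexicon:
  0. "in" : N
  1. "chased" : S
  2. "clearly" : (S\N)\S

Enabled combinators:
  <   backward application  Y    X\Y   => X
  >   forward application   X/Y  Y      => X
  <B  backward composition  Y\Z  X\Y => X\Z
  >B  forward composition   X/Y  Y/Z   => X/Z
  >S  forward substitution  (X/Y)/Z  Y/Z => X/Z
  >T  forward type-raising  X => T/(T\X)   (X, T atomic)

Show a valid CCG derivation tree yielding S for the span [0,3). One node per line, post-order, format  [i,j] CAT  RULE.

[0,3] S   >
  [0,1] S/(S\N)   >T
    [0,1] "in" : N
  [1,3] S\N   <
    [1,2] "chased" : S
    [2,3] "clearly" : (S\N)\S

[0,1] N  lex  "in"
[0,1] S/(S\N)  >T
[1,2] S  lex  "chased"
[2,3] (S\N)\S  lex  "clearly"
[1,3] S\N  <  k=2
[0,3] S  >  k=1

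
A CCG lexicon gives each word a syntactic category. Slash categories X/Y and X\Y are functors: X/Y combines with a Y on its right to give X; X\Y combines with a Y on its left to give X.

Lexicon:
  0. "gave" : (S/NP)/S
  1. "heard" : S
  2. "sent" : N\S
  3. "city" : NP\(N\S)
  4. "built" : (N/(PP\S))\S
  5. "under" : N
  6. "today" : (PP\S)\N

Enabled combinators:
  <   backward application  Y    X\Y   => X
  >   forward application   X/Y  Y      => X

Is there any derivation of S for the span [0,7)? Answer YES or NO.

NO

(S/NP)/S S N\S NP\(N\S) (N/(PP\S))\S N (PP\S)\N
CKY chart[0,7] = {N}; S ∉ chart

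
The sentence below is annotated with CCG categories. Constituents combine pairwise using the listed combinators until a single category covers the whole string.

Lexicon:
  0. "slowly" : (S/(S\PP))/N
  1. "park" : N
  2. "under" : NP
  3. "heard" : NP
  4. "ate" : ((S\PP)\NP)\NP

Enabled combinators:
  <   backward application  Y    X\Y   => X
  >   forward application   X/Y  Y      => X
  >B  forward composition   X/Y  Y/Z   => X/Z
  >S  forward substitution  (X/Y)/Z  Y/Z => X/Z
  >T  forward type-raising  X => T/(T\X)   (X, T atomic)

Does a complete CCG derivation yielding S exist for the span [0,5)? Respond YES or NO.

[0,5] S   >
  [0,2] S/(S\PP)   >
    [0,1] "slowly" : (S/(S\PP))/N
    [1,2] "park" : N
  [2,5] S\PP   <
    [2,3] "under" : NP
    [3,5] (S\PP)\NP   <
      [3,4] "heard" : NP
      [4,5] "ate" : ((S\PP)\NP)\NP

YES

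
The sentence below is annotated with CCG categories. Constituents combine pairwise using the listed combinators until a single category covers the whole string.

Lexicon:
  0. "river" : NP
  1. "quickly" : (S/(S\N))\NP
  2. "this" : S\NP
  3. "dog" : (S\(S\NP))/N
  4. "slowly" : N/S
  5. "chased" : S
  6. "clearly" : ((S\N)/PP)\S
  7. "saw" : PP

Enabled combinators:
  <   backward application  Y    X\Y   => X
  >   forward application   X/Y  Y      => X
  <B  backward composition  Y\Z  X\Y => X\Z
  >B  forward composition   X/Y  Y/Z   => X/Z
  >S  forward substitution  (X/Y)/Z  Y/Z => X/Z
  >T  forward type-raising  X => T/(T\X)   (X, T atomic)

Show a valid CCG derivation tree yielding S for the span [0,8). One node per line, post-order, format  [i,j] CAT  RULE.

[0,8] S   >
  [0,2] S/(S\N)   <
    [0,1] "river" : NP
    [1,2] "quickly" : (S/(S\N))\NP
  [2,8] S\N   >
    [2,7] (S\N)/PP   <
      [2,6] S   <
        [2,3] "this" : S\NP
        [3,6] S\(S\NP)   >
          [3,4] "dog" : (S\(S\NP))/N
          [4,6] N   >
            [4,5] "slowly" : N/S
            [5,6] "chased" : S
      [6,7] "clearly" : ((S\N)/PP)\S
    [7,8] "saw" : PP

[0,1] NP  lex  "river"
[1,2] (S/(S\N))\NP  lex  "quickly"
[0,2] S/(S\N)  <  k=1
[2,3] S\NP  lex  "this"
[3,4] (S\(S\NP))/N  lex  "dog"
[4,5] N/S  lex  "slowly"
[5,6] S  lex  "chased"
[4,6] N  >  k=5
[3,6] S\(S\NP)  >  k=4
[2,6] S  <  k=3
[6,7] ((S\N)/PP)\S  lex  "clearly"
[2,7] (S\N)/PP  <  k=6
[7,8] PP  lex  "saw"
[2,8] S\N  >  k=7
[0,8] S  >  k=2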